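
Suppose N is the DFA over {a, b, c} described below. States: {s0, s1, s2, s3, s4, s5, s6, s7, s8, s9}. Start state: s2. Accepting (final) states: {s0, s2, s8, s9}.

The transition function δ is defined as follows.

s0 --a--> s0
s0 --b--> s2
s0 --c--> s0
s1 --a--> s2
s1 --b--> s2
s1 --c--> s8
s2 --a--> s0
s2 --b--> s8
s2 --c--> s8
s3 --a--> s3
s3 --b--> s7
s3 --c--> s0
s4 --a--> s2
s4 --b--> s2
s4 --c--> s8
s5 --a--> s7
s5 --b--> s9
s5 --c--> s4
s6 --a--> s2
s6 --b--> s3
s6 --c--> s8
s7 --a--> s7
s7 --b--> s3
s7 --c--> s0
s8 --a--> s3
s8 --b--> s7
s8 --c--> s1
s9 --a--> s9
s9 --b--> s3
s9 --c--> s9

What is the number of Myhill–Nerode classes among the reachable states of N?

5

Reachable states from the start: {s0,s1,s2,s3,s7,s8}. Unreachable: {s4,s5,s6,s9} — drop them.
Initial partition by acceptance: {s0,s2,s8} | {s1,s3,s7}.
On input a, block {s0,s2,s8} splits into {s0,s2} and {s8}.
Refine {s0,s2} on symbol b: members go to different blocks, giving {s0} and {s2}.
Refine {s1,s3,s7} on symbol a: members go to different blocks, giving {s3,s7} and {s1}.
The partition is now stable with 5 blocks: {s0} | {s3,s7} | {s8} | {s2} | {s1}.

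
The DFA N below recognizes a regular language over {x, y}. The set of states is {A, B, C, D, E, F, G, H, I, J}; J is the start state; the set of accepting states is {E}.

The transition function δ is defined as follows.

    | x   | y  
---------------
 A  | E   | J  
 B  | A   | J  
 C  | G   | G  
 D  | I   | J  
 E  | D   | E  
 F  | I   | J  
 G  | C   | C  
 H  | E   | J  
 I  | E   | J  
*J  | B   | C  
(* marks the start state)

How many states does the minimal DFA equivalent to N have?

States {F,H} cannot be reached from the start state, so discard them.
Initial partition by acceptance: {E} | {A,B,C,D,G,I,J}.
On input x, block {A,B,C,D,G,I,J} splits into {B,C,D,G,J} and {A,I}.
Refine {B,C,D,G,J} on symbol x: members go to different blocks, giving {C,G,J} and {B,D}.
On input x, block {C,G,J} splits into {C,G} and {J}.
No further refinement is possible. Final partition (5 blocks): {E} | {C,G} | {A,I} | {B,D} | {J}.

5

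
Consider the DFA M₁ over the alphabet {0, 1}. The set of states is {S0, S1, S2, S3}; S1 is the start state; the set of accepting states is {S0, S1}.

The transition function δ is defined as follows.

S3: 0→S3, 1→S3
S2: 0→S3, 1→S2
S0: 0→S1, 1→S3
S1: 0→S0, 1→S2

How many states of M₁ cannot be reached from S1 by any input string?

Every one of the 4 states is reachable from S1.

0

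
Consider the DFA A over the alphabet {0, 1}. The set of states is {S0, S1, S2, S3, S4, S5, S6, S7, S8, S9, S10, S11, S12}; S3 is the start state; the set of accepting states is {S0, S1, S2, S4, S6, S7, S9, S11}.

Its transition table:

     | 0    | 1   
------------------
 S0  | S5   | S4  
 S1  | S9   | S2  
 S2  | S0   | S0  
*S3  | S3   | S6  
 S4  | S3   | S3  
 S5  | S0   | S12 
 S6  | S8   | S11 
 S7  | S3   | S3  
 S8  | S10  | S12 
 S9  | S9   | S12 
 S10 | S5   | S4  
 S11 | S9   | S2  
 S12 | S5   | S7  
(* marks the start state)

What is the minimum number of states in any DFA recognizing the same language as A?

First remove the unreachable states {S1}; 12 states remain.
P0 = {S0,S2,S4,S6,S7,S9,S11} | {S3,S5,S8,S10,S12}.
Refine {S0,S2,S4,S6,S7,S9,S11} on symbol 0: members go to different blocks, giving {S0,S4,S6,S7} and {S2,S9,S11}.
On input 1, block {S0,S4,S6,S7} splits into {S4,S7} and {S0} and {S6}.
On input 0, block {S3,S5,S8,S10,S12} splits into {S3,S8,S10,S12} and {S5}.
Split {S3,S8,S10,S12} by δ(·,0) → {S3,S8} and {S10,S12}.
Split {S3,S8} by δ(·,0) → {S3} and {S8}.
On input 0, block {S2,S9,S11} splits into {S9,S11} and {S2}.
Refine {S9,S11} on symbol 1: members go to different blocks, giving {S9} and {S11}.
The partition is now stable with 10 blocks: {S4,S7} | {S3} | {S9} | {S0} | {S6} | {S5} | {S10,S12} | {S8} | {S2} | {S11}.

10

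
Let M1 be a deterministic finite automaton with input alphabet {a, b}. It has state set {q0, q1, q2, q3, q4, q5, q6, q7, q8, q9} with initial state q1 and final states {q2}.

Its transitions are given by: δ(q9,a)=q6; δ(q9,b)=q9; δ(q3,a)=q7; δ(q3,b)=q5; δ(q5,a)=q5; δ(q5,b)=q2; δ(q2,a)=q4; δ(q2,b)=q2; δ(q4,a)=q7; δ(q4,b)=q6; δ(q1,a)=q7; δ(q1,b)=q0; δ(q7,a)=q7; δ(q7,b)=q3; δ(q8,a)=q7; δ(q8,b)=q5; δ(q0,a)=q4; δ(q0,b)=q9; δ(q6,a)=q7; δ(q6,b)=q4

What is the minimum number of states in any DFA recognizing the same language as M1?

States {q8} cannot be reached from the start state, so discard them.
P0 = {q2} | {q0,q1,q3,q4,q5,q6,q7,q9}.
Split {q0,q1,q3,q4,q5,q6,q7,q9} by δ(·,b) → {q0,q1,q3,q4,q6,q7,q9} and {q5}.
On input b, block {q0,q1,q3,q4,q6,q7,q9} splits into {q0,q1,q4,q6,q7,q9} and {q3}.
Split {q0,q1,q4,q6,q7,q9} by δ(·,b) → {q0,q1,q4,q6,q9} and {q7}.
Refine {q0,q1,q4,q6,q9} on symbol a: members go to different blocks, giving {q1,q4,q6} and {q0,q9}.
On input b, block {q1,q4,q6} splits into {q4,q6} and {q1}.
No further refinement is possible. Final partition (7 blocks): {q2} | {q4,q6} | {q5} | {q3} | {q7} | {q0,q9} | {q1}.

7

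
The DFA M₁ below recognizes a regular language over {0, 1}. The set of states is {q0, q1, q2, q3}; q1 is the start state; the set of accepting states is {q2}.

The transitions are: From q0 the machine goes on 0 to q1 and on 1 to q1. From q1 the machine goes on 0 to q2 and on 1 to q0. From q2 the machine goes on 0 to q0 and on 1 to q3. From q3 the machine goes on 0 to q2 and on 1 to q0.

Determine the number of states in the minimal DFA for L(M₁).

3

Every state is reachable, so we keep all 4.
Start with accepting vs non-accepting: {q2} | {q0,q1,q3}.
Refine {q0,q1,q3} on symbol 0: members go to different blocks, giving {q1,q3} and {q0}.
The partition is now stable with 3 blocks: {q2} | {q1,q3} | {q0}.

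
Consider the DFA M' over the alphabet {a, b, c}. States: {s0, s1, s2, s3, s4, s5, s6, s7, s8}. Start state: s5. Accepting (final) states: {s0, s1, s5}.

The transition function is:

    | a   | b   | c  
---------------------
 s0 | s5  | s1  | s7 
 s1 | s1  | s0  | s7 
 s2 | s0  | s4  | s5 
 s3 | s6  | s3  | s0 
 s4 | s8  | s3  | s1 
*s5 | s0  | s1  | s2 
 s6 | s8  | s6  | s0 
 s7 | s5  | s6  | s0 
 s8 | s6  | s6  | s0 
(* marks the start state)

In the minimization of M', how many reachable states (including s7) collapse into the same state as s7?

Every state is reachable, so we keep all 9.
Start with accepting vs non-accepting: {s0,s1,s5} | {s2,s3,s4,s6,s7,s8}.
On input a, block {s2,s3,s4,s6,s7,s8} splits into {s3,s4,s6,s8} and {s2,s7}.
Stable partition: {s0,s1,s5} | {s3,s4,s6,s8} | {s2,s7} — 3 equivalence classes.
The equivalence class containing s7 is {s2,s7}, of size 2.

2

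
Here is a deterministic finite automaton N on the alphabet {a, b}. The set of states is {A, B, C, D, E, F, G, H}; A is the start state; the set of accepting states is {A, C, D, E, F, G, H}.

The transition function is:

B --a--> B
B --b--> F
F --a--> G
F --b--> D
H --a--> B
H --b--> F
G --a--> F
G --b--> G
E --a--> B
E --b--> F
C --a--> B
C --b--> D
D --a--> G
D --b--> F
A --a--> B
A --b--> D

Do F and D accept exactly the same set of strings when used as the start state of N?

Reachable states from the start: {A,B,D,F,G}. Unreachable: {C,E,H} — drop them.
P0 = {A,D,F,G} | {B}.
Refine {A,D,F,G} on symbol a: members go to different blocks, giving {D,F,G} and {A}.
The partition is now stable with 3 blocks: {D,F,G} | {B} | {A}.
F and D lie in the same block of the stable partition, so they are equivalent — no string distinguishes them.

Yes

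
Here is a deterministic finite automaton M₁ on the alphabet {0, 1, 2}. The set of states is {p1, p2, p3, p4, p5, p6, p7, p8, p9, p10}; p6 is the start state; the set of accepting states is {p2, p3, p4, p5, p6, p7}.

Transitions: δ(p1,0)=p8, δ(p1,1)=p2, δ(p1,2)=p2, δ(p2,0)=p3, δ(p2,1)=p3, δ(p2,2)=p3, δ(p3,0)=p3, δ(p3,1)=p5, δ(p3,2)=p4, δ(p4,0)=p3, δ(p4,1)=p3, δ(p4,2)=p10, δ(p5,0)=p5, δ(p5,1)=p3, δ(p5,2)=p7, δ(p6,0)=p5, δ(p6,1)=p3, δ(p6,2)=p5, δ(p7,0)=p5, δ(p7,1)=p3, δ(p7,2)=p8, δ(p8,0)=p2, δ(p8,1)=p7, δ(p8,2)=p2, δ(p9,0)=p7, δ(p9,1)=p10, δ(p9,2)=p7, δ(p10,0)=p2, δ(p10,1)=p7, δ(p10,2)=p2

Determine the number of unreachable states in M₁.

2

Starting at p6 and following transitions, the reachable set is {p2, p3, p4, p5, p6, p7, p8, p10}. That leaves p1, p9 unreachable — 2 in total.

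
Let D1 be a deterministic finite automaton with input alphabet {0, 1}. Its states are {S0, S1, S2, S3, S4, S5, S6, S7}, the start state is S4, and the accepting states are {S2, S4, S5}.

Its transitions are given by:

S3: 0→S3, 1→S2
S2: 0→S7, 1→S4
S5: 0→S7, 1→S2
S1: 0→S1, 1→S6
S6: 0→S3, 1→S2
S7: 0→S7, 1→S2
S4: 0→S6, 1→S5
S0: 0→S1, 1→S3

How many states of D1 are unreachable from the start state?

Starting at S4 and following transitions, the reachable set is {S2, S3, S4, S5, S6, S7}. That leaves S0, S1 unreachable — 2 in total.

2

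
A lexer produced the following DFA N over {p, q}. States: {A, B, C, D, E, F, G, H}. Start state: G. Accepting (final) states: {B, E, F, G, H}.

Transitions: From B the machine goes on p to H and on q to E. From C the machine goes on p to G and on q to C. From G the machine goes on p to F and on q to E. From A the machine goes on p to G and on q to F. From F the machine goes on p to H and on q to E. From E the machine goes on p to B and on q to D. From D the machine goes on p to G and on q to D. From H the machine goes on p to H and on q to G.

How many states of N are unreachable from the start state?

Starting at G and following transitions, the reachable set is {B, D, E, F, G, H}. That leaves A, C unreachable — 2 in total.

2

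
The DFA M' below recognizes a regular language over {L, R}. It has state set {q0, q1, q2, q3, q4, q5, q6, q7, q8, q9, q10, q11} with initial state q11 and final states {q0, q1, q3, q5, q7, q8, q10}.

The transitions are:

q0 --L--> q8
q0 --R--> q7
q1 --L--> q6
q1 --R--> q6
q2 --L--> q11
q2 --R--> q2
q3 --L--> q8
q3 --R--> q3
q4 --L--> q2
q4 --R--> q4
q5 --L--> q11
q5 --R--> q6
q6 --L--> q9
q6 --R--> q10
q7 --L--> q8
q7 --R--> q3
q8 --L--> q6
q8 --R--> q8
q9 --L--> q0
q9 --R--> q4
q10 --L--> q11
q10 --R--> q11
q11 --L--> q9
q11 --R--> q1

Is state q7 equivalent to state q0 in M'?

Yes

Reachable states from the start: {q0,q1,q2,q3,q4,q6,q7,q8,q9,q10,q11}. Unreachable: {q5} — drop them.
Start with accepting vs non-accepting: {q0,q1,q3,q7,q8,q10} | {q2,q4,q6,q9,q11}.
On input L, block {q0,q1,q3,q7,q8,q10} splits into {q0,q3,q7} and {q1,q8,q10}.
Split {q2,q4,q6,q9,q11} by δ(·,L) → {q2,q4,q6,q11} and {q9}.
Refine {q2,q4,q6,q11} on symbol L: members go to different blocks, giving {q2,q4} and {q6,q11}.
Refine {q2,q4} on symbol L: members go to different blocks, giving {q2} and {q4}.
On input R, block {q1,q8,q10} splits into {q1,q10} and {q8}.
Stable partition: {q0,q3,q7} | {q2} | {q1,q10} | {q9} | {q6,q11} | {q4} | {q8} — 7 equivalence classes.
q7 and q0 lie in the same block of the stable partition, so they are equivalent — no string distinguishes them.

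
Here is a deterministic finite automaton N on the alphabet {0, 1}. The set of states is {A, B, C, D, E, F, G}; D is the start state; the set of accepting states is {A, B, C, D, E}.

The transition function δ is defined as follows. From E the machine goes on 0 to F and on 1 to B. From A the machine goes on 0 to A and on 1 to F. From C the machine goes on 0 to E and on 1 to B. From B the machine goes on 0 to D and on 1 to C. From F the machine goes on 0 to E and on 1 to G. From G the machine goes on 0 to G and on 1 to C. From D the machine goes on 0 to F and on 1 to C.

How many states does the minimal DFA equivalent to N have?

4

Reachable states from the start: {B,C,D,E,F,G}. Unreachable: {A} — drop them.
P0 = {B,C,D,E} | {F,G}.
On input 0, block {B,C,D,E} splits into {B,C} and {D,E}.
On input 0, block {F,G} splits into {F} and {G}.
No further refinement is possible. Final partition (4 blocks): {B,C} | {F} | {D,E} | {G}.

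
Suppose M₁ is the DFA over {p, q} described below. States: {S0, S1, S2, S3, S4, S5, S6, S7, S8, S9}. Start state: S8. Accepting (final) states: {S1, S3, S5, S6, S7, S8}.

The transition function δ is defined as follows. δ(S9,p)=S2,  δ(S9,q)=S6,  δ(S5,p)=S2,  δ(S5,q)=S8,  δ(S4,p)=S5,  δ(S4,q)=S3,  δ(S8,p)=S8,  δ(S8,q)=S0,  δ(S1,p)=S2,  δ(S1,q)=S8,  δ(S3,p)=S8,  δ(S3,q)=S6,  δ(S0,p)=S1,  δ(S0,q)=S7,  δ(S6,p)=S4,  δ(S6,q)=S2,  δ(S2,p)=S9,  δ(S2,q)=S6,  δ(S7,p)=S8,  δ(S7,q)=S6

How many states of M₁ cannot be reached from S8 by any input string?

0

A breadth-first search from the start state visits every state.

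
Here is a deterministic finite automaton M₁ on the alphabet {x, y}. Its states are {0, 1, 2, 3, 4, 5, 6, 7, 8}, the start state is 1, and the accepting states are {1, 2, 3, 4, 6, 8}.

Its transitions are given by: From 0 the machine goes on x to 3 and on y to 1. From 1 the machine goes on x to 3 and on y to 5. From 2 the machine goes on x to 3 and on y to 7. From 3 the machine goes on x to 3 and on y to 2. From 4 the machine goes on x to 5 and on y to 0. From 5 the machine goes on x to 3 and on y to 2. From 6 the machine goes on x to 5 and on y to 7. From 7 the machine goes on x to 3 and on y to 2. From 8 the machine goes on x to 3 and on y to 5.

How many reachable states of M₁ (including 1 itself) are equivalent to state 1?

2

Reachable states from the start: {1,2,3,5,7}. Unreachable: {0,4,6,8} — drop them.
P0 = {1,2,3} | {5,7}.
Refine {1,2,3} on symbol y: members go to different blocks, giving {1,2} and {3}.
Stable partition: {1,2} | {5,7} | {3} — 3 equivalence classes.
State 1 belongs to the block {1,2}, which has 2 states.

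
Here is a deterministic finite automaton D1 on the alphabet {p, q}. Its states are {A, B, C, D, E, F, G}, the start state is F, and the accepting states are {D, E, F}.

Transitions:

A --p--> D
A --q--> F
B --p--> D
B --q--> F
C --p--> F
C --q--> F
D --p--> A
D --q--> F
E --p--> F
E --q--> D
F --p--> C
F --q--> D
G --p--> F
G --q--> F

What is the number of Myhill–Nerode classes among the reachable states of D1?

2

States {B,E,G} cannot be reached from the start state, so discard them.
P0 = {D,F} | {A,C}.
Stable partition: {D,F} | {A,C} — 2 equivalence classes.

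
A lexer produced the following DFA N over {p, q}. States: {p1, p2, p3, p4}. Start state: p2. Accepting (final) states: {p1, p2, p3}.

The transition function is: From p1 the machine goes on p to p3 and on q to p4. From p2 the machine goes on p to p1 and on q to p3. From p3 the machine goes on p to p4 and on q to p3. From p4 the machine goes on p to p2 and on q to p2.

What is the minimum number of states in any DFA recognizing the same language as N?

Start with accepting vs non-accepting: {p1,p2,p3} | {p4}.
Split {p1,p2,p3} by δ(·,p) → {p1,p2} and {p3}.
On input p, block {p1,p2} splits into {p1} and {p2}.
No further refinement is possible. Final partition (4 blocks): {p1} | {p4} | {p3} | {p2}.

4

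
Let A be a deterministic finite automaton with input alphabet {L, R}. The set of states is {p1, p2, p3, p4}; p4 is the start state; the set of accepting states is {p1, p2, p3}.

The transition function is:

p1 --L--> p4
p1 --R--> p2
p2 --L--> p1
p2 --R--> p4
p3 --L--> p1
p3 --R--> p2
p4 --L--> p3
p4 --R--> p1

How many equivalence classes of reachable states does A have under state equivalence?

All states are reachable from the start state.
Start with accepting vs non-accepting: {p1,p2,p3} | {p4}.
Split {p1,p2,p3} by δ(·,L) → {p2,p3} and {p1}.
On input R, block {p2,p3} splits into {p2} and {p3}.
The partition is now stable with 4 blocks: {p2} | {p4} | {p1} | {p3}.

4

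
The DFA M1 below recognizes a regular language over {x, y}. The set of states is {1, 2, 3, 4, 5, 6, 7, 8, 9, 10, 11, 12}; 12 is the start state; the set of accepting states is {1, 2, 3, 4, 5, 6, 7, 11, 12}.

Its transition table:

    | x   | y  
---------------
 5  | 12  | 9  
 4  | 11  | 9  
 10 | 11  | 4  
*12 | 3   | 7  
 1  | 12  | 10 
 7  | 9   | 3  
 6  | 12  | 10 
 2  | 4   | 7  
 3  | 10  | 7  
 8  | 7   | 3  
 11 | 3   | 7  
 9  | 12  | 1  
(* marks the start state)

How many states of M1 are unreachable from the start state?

BFS from 12 reaches {1, 3, 4, 7, 9, 10, 11, 12}; the 4 state(s) 2, 5, 6, 8 are never visited.

4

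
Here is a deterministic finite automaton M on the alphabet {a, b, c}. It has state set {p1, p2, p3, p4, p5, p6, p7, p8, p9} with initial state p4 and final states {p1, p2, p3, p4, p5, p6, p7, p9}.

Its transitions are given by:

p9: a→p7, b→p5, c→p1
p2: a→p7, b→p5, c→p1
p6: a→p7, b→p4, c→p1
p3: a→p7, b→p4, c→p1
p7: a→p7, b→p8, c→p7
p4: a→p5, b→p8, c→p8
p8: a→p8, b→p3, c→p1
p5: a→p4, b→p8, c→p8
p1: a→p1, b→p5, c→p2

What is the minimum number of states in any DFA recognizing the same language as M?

5

First remove the unreachable states {p6,p9}; 7 states remain.
Initial partition by acceptance: {p1,p2,p3,p4,p5,p7} | {p8}.
Split {p1,p2,p3,p4,p5,p7} by δ(·,b) → {p1,p2,p3} and {p4,p5,p7}.
Split {p1,p2,p3} by δ(·,a) → {p2,p3} and {p1}.
Split {p4,p5,p7} by δ(·,c) → {p4,p5} and {p7}.
Stable partition: {p2,p3} | {p8} | {p4,p5} | {p1} | {p7} — 5 equivalence classes.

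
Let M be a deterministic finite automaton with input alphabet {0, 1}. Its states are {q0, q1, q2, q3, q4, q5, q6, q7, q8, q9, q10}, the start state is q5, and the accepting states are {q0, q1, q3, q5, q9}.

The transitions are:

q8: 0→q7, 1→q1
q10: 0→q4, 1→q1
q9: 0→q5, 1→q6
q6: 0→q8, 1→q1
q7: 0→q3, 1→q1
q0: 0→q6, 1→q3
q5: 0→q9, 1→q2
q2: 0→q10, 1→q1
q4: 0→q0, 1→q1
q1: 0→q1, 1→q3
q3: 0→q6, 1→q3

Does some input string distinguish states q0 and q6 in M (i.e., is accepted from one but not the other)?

Yes

Every state is reachable, so we keep all 11.
P0 = {q0,q1,q3,q5,q9} | {q2,q4,q6,q7,q8,q10}.
Split {q0,q1,q3,q5,q9} by δ(·,0) → {q1,q5,q9} and {q0,q3}.
Split {q1,q5,q9} by δ(·,1) → {q5,q9} and {q1}.
Split {q2,q4,q6,q7,q8,q10} by δ(·,0) → {q2,q6,q8,q10} and {q4,q7}.
Split {q2,q6,q8,q10} by δ(·,0) → {q2,q6} and {q8,q10}.
Stable partition: {q5,q9} | {q2,q6} | {q0,q3} | {q1} | {q4,q7} | {q8,q10} — 6 equivalence classes.
q0 and q6 end up in different blocks, so they are distinguishable. For instance, the string 'ε' is accepted from only q0.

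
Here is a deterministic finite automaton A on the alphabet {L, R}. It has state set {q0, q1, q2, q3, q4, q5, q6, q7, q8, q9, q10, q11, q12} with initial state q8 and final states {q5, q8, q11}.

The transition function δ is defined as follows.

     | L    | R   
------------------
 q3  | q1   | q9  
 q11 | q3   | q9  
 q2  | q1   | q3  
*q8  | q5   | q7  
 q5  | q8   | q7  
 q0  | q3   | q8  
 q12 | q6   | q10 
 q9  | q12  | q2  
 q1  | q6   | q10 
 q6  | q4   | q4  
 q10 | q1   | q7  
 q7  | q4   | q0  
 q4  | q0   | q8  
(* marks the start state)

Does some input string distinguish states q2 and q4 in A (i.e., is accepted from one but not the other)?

Yes

Reachable states from the start: {q0,q1,q2,q3,q4,q5,q6,q7,q8,q9,q10,q12}. Unreachable: {q11} — drop them.
Initial partition by acceptance: {q5,q8} | {q0,q1,q2,q3,q4,q6,q7,q9,q10,q12}.
On input R, block {q0,q1,q2,q3,q4,q6,q7,q9,q10,q12} splits into {q1,q2,q3,q6,q7,q9,q10,q12} and {q0,q4}.
On input L, block {q1,q2,q3,q6,q7,q9,q10,q12} splits into {q1,q2,q3,q9,q10,q12} and {q6,q7}.
Refine {q1,q2,q3,q9,q10,q12} on symbol L: members go to different blocks, giving {q2,q3,q9,q10} and {q1,q12}.
Refine {q2,q3,q9,q10} on symbol R: members go to different blocks, giving {q2,q3,q9} and {q10}.
On input L, block {q0,q4} splits into {q0} and {q4}.
Refine {q6,q7} on symbol R: members go to different blocks, giving {q6} and {q7}.
No further refinement is possible. Final partition (8 blocks): {q5,q8} | {q2,q3,q9} | {q0} | {q6} | {q1,q12} | {q10} | {q4} | {q7}.
q2 and q4 end up in different blocks, so they are distinguishable. For instance, the string 'R' is accepted from only q4.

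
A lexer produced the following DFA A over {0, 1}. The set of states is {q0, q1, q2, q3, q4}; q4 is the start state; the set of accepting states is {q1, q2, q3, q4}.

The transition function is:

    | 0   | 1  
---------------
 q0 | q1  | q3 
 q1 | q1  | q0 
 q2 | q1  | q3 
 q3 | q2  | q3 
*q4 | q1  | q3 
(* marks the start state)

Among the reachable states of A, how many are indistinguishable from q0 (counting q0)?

1

All states are reachable from the start state.
Initial partition by acceptance: {q1,q2,q3,q4} | {q0}.
On input 1, block {q1,q2,q3,q4} splits into {q2,q3,q4} and {q1}.
On input 0, block {q2,q3,q4} splits into {q2,q4} and {q3}.
The partition is now stable with 4 blocks: {q2,q4} | {q0} | {q1} | {q3}.
State q0 belongs to the block {q0}, which has 1 states.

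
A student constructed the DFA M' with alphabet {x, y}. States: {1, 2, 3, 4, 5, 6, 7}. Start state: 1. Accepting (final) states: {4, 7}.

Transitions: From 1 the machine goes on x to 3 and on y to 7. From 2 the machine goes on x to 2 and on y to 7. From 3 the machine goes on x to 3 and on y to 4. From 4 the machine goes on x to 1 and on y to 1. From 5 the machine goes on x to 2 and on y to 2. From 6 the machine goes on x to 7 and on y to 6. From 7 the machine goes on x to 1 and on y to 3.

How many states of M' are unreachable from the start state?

BFS from 1 reaches {1, 3, 4, 7}; the 3 state(s) 2, 5, 6 are never visited.

3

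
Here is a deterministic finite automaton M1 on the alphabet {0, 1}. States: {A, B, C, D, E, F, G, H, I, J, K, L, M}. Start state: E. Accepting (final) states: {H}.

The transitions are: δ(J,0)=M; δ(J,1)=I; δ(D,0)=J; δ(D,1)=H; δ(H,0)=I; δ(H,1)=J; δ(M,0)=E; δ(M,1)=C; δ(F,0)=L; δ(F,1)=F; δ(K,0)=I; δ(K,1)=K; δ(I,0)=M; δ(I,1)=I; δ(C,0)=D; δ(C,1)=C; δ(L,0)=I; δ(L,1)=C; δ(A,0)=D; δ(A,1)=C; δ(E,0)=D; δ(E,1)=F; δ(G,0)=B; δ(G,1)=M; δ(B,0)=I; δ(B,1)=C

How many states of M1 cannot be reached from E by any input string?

Starting at E and following transitions, the reachable set is {C, D, E, F, H, I, J, L, M}. That leaves A, B, G, K unreachable — 4 in total.

4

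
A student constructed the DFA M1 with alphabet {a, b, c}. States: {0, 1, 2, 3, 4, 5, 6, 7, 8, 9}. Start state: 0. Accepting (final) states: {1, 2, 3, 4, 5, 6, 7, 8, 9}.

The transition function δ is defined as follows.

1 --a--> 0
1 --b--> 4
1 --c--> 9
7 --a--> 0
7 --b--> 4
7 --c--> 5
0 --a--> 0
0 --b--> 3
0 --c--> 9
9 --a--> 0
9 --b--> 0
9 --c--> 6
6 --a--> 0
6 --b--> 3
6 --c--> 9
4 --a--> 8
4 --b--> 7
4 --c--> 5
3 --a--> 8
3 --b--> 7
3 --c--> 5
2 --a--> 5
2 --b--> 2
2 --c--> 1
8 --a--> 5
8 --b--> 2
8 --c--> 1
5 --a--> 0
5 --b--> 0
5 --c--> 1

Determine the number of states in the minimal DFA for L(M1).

Every state is reachable, so we keep all 10.
Initial partition by acceptance: {1,2,3,4,5,6,7,8,9} | {0}.
On input a, block {1,2,3,4,5,6,7,8,9} splits into {1,5,6,7,9} and {2,3,4,8}.
Refine {1,5,6,7,9} on symbol b: members go to different blocks, giving {1,6,7} and {5,9}.
Split {2,3,4,8} by δ(·,a) → {2,8} and {3,4}.
No further refinement is possible. Final partition (5 blocks): {1,6,7} | {0} | {2,8} | {5,9} | {3,4}.

5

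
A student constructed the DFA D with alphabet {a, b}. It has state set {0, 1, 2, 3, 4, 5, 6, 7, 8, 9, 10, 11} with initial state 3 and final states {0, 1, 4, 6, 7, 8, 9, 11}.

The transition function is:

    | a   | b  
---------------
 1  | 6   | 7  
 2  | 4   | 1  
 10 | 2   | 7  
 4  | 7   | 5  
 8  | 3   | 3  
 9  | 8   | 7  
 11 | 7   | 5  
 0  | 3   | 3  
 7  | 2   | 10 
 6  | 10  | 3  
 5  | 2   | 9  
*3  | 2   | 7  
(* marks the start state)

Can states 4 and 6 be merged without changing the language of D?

States {0,11} cannot be reached from the start state, so discard them.
P0 = {1,4,6,7,8,9} | {2,3,5,10}.
On input a, block {1,4,6,7,8,9} splits into {1,4,9} and {6,7,8}.
Refine {1,4,9} on symbol b: members go to different blocks, giving {1,9} and {4}.
Refine {2,3,5,10} on symbol a: members go to different blocks, giving {3,5,10} and {2}.
Split {3,5,10} by δ(·,b) → {3,10} and {5}.
Refine {6,7,8} on symbol a: members go to different blocks, giving {6,8} and {7}.
The partition is now stable with 7 blocks: {1,9} | {3,10} | {6,8} | {4} | {2} | {5} | {7}.
4 and 6 end up in different blocks, so they are distinguishable. For instance, the string 'a' is accepted from only 4.

No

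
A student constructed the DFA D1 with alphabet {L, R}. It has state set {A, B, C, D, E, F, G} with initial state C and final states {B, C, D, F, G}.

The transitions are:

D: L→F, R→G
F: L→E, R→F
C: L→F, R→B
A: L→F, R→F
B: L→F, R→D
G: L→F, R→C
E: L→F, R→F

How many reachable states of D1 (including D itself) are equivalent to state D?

4

Reachable states from the start: {B,C,D,E,F,G}. Unreachable: {A} — drop them.
Start with accepting vs non-accepting: {B,C,D,F,G} | {E}.
On input L, block {B,C,D,F,G} splits into {B,C,D,G} and {F}.
No further refinement is possible. Final partition (3 blocks): {B,C,D,G} | {E} | {F}.
State D belongs to the block {B,C,D,G}, which has 4 states.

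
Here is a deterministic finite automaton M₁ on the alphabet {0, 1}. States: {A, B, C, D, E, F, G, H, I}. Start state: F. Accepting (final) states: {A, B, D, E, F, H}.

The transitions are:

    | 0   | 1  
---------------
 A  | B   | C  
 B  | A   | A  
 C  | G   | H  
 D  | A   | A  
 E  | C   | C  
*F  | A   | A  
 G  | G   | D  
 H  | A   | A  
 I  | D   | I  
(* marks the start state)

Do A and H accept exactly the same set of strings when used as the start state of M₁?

First remove the unreachable states {E,I}; 7 states remain.
Initial partition by acceptance: {A,B,D,F,H} | {C,G}.
Refine {A,B,D,F,H} on symbol 1: members go to different blocks, giving {B,D,F,H} and {A}.
The partition is now stable with 3 blocks: {B,D,F,H} | {C,G} | {A}.
A and H end up in different blocks, so they are distinguishable. For instance, the string '1' is accepted from only H.

No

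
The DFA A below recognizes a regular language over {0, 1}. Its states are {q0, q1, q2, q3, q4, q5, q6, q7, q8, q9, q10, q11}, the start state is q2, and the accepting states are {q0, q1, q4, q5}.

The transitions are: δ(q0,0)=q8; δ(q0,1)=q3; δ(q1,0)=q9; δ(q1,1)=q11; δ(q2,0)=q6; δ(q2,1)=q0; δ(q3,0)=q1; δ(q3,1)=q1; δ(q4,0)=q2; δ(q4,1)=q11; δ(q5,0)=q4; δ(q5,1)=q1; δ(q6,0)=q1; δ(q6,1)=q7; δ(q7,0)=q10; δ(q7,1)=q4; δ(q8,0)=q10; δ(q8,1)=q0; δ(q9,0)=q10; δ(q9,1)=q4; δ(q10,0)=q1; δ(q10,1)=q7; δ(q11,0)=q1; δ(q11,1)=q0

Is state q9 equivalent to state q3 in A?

First remove the unreachable states {q5}; 11 states remain.
Start with accepting vs non-accepting: {q0,q1,q4} | {q2,q3,q6,q7,q8,q9,q10,q11}.
Refine {q2,q3,q6,q7,q8,q9,q10,q11} on symbol 0: members go to different blocks, giving {q2,q7,q8,q9} and {q3,q6,q10,q11}.
On input 1, block {q3,q6,q10,q11} splits into {q3,q11} and {q6,q10}.
The partition is now stable with 4 blocks: {q0,q1,q4} | {q2,q7,q8,q9} | {q3,q11} | {q6,q10}.
q9 and q3 end up in different blocks, so they are distinguishable. For instance, the string '0' is accepted from only q3.

No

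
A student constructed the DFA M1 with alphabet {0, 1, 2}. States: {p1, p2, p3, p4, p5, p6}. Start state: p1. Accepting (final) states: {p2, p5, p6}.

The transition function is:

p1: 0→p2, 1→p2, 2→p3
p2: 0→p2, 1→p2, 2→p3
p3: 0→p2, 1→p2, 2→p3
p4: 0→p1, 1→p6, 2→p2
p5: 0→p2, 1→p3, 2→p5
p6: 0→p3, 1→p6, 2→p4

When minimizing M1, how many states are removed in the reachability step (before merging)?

No path from p1 leads to p4, p5, p6; the other 3 states are all reachable.

3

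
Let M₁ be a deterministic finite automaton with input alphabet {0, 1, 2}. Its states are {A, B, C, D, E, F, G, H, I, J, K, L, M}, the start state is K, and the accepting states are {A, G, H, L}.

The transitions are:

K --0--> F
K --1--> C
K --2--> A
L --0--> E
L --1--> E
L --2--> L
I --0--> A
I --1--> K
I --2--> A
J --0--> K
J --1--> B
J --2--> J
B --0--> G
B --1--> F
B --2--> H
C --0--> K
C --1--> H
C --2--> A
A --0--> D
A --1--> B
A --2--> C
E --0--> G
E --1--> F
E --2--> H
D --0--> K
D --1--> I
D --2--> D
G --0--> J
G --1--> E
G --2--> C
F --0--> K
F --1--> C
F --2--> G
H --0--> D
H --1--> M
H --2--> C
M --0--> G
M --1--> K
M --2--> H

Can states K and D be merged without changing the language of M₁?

No

Reachable states from the start: {A,B,C,D,E,F,G,H,I,J,K,M}. Unreachable: {L} — drop them.
P0 = {A,G,H} | {B,C,D,E,F,I,J,K,M}.
On input 0, block {B,C,D,E,F,I,J,K,M} splits into {C,D,F,J,K} and {B,E,I,M}.
Split {C,D,F,J,K} by δ(·,1) → {D,J} and {F,K} and {C}.
The partition is now stable with 5 blocks: {A,G,H} | {D,J} | {B,E,I,M} | {F,K} | {C}.
K and D end up in different blocks, so they are distinguishable. For instance, the string '2' is accepted from only K.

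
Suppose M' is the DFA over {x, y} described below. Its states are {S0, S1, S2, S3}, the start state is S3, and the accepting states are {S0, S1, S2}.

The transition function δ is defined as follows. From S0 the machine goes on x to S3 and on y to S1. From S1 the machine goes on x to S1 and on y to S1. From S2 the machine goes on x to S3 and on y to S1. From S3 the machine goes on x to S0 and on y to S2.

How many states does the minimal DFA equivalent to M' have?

3

Every state is reachable, so we keep all 4.
Initial partition by acceptance: {S0,S1,S2} | {S3}.
Split {S0,S1,S2} by δ(·,x) → {S0,S2} and {S1}.
The partition is now stable with 3 blocks: {S0,S2} | {S3} | {S1}.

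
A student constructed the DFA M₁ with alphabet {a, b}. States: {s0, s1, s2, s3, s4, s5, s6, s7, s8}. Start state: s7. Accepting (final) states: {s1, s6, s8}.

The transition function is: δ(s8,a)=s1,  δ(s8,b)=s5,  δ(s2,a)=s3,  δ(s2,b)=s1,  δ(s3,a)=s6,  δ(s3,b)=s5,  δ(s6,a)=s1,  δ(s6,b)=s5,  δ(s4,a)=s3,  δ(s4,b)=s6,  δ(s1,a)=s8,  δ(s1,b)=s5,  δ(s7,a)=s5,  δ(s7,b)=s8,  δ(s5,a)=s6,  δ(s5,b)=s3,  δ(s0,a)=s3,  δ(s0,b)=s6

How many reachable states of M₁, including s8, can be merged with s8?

States {s0,s2,s4} cannot be reached from the start state, so discard them.
Start with accepting vs non-accepting: {s1,s6,s8} | {s3,s5,s7}.
On input a, block {s3,s5,s7} splits into {s3,s5} and {s7}.
The partition is now stable with 3 blocks: {s1,s6,s8} | {s3,s5} | {s7}.
The equivalence class containing s8 is {s1,s6,s8}, of size 3.

3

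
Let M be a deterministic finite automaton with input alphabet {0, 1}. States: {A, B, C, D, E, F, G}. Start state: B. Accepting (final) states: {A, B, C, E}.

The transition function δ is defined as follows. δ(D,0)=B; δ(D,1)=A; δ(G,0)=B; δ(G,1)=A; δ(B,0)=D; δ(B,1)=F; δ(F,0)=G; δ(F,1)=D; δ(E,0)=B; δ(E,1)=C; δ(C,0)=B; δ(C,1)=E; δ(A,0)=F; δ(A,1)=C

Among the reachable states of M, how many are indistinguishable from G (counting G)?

Start with accepting vs non-accepting: {A,B,C,E} | {D,F,G}.
Split {A,B,C,E} by δ(·,0) → {A,B} and {C,E}.
Refine {A,B} on symbol 1: members go to different blocks, giving {A} and {B}.
Refine {D,F,G} on symbol 0: members go to different blocks, giving {D,G} and {F}.
Stable partition: {A} | {D,G} | {C,E} | {B} | {F} — 5 equivalence classes.
State G belongs to the block {D,G}, which has 2 states.

2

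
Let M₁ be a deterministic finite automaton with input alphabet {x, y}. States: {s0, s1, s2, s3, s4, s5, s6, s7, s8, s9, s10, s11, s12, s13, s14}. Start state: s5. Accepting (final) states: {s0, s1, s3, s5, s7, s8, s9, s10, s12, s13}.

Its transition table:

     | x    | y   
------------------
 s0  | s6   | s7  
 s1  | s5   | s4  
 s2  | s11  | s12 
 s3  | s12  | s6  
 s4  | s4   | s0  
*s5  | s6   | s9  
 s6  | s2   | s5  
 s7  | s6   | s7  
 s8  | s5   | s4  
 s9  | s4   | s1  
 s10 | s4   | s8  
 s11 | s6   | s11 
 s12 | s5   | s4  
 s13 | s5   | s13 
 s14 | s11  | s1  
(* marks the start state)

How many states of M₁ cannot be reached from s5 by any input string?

No path from s5 leads to s3, s8, s10, s13, s14; the other 10 states are all reachable.

5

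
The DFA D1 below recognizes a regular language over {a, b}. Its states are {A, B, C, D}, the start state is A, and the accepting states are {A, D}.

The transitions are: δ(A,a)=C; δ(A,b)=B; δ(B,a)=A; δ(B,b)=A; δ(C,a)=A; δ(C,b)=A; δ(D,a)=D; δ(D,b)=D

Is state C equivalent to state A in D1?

No

Reachable states from the start: {A,B,C}. Unreachable: {D} — drop them.
P0 = {A} | {B,C}.
Stable partition: {A} | {B,C} — 2 equivalence classes.
C and A end up in different blocks, so they are distinguishable. For instance, the string 'ε' is accepted from only A.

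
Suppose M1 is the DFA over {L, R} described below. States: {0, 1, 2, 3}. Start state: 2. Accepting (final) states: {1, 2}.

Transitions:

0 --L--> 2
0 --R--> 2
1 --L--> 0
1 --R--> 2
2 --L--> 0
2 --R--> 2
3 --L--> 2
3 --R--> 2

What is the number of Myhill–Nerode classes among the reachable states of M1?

States {1,3} cannot be reached from the start state, so discard them.
Initial partition by acceptance: {2} | {0}.
No further refinement is possible. Final partition (2 blocks): {2} | {0}.

2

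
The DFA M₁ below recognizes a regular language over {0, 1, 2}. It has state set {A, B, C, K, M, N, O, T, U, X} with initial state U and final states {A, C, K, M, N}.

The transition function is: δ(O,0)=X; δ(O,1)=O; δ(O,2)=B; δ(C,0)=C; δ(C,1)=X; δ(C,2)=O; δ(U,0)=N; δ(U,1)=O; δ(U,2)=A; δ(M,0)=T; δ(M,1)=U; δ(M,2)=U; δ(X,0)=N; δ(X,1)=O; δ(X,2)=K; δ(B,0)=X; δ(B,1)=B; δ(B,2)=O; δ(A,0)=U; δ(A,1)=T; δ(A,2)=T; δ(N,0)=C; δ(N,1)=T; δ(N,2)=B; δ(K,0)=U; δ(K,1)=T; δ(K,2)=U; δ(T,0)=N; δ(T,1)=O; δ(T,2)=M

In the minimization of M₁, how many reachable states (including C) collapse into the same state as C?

2

Start with accepting vs non-accepting: {A,C,K,M,N} | {B,O,T,U,X}.
On input 0, block {A,C,K,M,N} splits into {A,K,M} and {C,N}.
Refine {B,O,T,U,X} on symbol 0: members go to different blocks, giving {T,U,X} and {B,O}.
The partition is now stable with 4 blocks: {A,K,M} | {T,U,X} | {C,N} | {B,O}.
State C belongs to the block {C,N}, which has 2 states.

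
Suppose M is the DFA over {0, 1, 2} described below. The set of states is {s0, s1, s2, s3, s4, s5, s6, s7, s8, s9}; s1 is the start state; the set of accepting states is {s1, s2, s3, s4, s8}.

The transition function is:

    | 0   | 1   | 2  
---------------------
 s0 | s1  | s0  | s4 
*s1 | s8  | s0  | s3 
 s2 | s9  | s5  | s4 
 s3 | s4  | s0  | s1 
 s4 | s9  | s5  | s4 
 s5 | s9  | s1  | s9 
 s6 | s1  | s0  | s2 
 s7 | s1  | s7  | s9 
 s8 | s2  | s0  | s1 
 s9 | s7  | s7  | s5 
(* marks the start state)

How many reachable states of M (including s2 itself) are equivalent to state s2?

States {s6} cannot be reached from the start state, so discard them.
Start with accepting vs non-accepting: {s1,s2,s3,s4,s8} | {s0,s5,s7,s9}.
On input 0, block {s1,s2,s3,s4,s8} splits into {s1,s3,s8} and {s2,s4}.
Refine {s1,s3,s8} on symbol 0: members go to different blocks, giving {s3,s8} and {s1}.
Split {s0,s5,s7,s9} by δ(·,0) → {s0,s7} and {s5,s9}.
Refine {s0,s7} on symbol 2: members go to different blocks, giving {s0} and {s7}.
Refine {s5,s9} on symbol 0: members go to different blocks, giving {s5} and {s9}.
Stable partition: {s3,s8} | {s0} | {s2,s4} | {s1} | {s5} | {s7} | {s9} — 7 equivalence classes.
State s2 belongs to the block {s2,s4}, which has 2 states.

2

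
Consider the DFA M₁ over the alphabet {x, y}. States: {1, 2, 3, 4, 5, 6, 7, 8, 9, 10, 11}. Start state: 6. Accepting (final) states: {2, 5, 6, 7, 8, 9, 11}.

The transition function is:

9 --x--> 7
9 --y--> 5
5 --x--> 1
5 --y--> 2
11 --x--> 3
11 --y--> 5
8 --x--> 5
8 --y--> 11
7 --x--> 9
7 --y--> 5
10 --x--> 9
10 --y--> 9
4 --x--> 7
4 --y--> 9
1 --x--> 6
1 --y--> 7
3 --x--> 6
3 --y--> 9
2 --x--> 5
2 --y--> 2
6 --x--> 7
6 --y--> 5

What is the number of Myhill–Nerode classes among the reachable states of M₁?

Reachable states from the start: {1,2,5,6,7,9}. Unreachable: {3,4,8,10,11} — drop them.
Initial partition by acceptance: {2,5,6,7,9} | {1}.
Refine {2,5,6,7,9} on symbol x: members go to different blocks, giving {2,6,7,9} and {5}.
On input x, block {2,6,7,9} splits into {6,7,9} and {2}.
No further refinement is possible. Final partition (4 blocks): {6,7,9} | {1} | {5} | {2}.

4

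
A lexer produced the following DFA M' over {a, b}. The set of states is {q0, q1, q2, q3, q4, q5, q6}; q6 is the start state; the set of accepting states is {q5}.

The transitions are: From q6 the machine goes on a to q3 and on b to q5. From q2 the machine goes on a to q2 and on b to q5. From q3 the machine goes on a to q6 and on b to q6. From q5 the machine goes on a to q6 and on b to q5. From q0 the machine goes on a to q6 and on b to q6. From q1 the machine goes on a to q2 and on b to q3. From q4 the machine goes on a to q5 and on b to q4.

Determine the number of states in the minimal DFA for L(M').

Reachable states from the start: {q3,q5,q6}. Unreachable: {q0,q1,q2,q4} — drop them.
Initial partition by acceptance: {q5} | {q3,q6}.
On input b, block {q3,q6} splits into {q3} and {q6}.
The partition is now stable with 3 blocks: {q5} | {q3} | {q6}.

3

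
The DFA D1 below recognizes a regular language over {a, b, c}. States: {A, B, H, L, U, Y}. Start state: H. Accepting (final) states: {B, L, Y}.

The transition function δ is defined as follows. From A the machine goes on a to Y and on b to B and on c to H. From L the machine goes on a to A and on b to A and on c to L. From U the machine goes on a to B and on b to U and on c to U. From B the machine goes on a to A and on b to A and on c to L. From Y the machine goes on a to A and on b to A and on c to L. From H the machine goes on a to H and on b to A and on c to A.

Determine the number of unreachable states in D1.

1

BFS from H reaches {A, B, H, L, Y}; the 1 state(s) U are never visited.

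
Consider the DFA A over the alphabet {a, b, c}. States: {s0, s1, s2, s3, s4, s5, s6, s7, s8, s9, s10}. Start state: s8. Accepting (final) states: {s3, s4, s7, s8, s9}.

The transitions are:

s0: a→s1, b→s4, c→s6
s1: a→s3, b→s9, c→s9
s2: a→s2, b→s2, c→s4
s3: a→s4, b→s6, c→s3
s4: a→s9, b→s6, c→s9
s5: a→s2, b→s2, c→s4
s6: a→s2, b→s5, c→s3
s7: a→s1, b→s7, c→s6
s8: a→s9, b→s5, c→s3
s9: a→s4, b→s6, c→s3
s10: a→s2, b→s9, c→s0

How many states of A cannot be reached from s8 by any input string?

4

Starting at s8 and following transitions, the reachable set is {s2, s3, s4, s5, s6, s8, s9}. That leaves s0, s1, s7, s10 unreachable — 4 in total.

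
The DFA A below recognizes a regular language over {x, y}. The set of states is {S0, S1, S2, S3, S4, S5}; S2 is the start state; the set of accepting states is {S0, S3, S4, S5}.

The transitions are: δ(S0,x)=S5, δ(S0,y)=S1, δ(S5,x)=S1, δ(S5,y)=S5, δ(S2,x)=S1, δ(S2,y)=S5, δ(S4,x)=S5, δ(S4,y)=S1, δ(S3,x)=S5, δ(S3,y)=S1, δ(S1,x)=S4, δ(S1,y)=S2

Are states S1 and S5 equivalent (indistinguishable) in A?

No

Reachable states from the start: {S1,S2,S4,S5}. Unreachable: {S0,S3} — drop them.
Start with accepting vs non-accepting: {S4,S5} | {S1,S2}.
Refine {S4,S5} on symbol x: members go to different blocks, giving {S4} and {S5}.
Split {S1,S2} by δ(·,x) → {S1} and {S2}.
Stable partition: {S4} | {S1} | {S5} | {S2} — 4 equivalence classes.
S1 and S5 end up in different blocks, so they are distinguishable. For instance, the string 'ε' is accepted from only S5.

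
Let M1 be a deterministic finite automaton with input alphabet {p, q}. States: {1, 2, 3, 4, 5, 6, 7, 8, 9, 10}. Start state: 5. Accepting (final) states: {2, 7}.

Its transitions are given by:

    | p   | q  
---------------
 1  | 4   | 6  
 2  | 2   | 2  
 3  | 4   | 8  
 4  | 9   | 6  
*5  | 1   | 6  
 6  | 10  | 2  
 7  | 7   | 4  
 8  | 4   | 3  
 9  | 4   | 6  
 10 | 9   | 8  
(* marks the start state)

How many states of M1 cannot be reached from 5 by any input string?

BFS from 5 reaches {1, 2, 3, 4, 5, 6, 8, 9, 10}; the 1 state(s) 7 are never visited.

1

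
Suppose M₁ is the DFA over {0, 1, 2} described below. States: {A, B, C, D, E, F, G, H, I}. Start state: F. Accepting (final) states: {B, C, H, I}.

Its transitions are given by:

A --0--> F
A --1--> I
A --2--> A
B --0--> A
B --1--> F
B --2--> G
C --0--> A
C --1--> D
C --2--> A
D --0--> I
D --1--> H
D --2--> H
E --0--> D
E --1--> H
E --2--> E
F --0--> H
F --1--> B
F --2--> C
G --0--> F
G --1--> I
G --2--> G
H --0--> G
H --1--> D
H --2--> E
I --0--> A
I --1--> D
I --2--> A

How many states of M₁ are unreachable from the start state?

0

A breadth-first search from the start state visits every state.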